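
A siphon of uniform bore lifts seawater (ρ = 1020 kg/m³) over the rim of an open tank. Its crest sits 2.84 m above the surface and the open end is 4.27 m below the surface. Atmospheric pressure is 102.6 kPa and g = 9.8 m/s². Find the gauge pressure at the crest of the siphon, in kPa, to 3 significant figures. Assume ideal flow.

P_gauge ≈ -71.1 kPa

From the surface to the outlet (both open to atmosphere, surface at rest): v = √(2g·h_out) = √(2·9.8·4.27) = 9.15 m/s.
The bore is uniform, so the speed at the crest is the same v. Bernoulli surface→crest: P_atm = P_top + ½ρv² + ρg·h_top.
P_top = 102600 − ½·1020·9.15² − 1020·9.8·2.84 = 31500 Pa. So P_gauge = P_top − P_atm = -71100 Pa.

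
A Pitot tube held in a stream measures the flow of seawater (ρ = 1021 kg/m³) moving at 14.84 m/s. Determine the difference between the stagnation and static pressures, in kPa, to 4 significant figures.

112.4 kPa

Bernoulli between the free stream and the stagnation point: ½ρv² = P_stag − P_static.
ΔP = ½·1021·14.84² = 112400 Pa.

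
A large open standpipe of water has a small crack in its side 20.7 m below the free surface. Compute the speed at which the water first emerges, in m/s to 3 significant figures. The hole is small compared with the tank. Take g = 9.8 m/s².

The surface is effectively still and both ends are open, so ½v² = gh and v = √(2·9.8·20.7) = 20.1 m/s.

v = 20.1 m/s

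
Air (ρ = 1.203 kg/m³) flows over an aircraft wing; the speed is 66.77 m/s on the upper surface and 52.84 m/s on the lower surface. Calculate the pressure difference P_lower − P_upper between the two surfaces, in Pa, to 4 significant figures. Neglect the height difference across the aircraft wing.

Bernoulli (same height): P_lower − P_upper = ½ρ(v_upper² − v_lower²).
ΔP = ½·1.203·(66.77² − 52.84²) = 1002 Pa.

1002 Pa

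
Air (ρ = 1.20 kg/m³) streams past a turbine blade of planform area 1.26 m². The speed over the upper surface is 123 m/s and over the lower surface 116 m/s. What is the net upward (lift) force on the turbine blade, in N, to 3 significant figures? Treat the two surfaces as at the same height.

F = 1260 N

With equal heights on the two surfaces, Bernoulli gives P_lower − P_upper = ½ρ(v_upper² − v_lower²).
ΔP = ½·1.20·(123² − 116²) = 1000 Pa.
Lift = ΔP · A = 1000 × 1.26 = 1260 N.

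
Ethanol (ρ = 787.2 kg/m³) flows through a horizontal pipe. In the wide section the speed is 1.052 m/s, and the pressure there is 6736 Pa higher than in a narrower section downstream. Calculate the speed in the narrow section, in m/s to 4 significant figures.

Along the level pipe P + ½ρv² is conserved, hence v₂² = v₁² + 2(P₁ − P₂)/ρ.
v₂ = √(1.052² + 2·6736/787.2) = √(1.107 + 17.11) = 4.269 m/s.

4.269 m/s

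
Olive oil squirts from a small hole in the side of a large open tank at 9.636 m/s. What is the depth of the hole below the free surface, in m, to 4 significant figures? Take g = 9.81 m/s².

h ≈ 4.733 m

For a small hole in a large open tank, ½v² = gh, giving h = v²/(2g).
h = 9.636²/(2·9.81) = 92.85/19.62 = 4.733 m.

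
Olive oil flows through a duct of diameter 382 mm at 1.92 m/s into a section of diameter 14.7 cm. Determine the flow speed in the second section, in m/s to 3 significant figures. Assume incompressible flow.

By continuity, v₂ = v₁·A₁/A₂ = 1.92·(1150/170) = 13.0 m/s.

13.0 m/s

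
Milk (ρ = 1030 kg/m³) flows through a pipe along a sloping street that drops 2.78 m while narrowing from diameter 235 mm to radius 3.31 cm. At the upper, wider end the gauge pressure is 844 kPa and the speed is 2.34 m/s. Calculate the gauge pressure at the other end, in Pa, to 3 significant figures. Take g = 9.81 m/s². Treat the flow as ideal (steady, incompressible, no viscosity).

P₂ ≈ 427000 Pa

By continuity, v₂ = v₁·A₁/A₂ = 2.34·(434/34.4) = 29.5 m/s.
Bernoulli: P₁ + ½ρv₁² + ρg h₁ = P₂ + ½ρv₂² + ρg h₂, so P₂ = P₁ + ½ρ(v₁² − v₂²) − ρg(h₂ − h₁).
P₂ = 844000 + ½·1030·(2.34² − 29.5²) − 1030·9.81·(−2.78) = 844000 + (-445000) − (-28100) = 427000 Pa.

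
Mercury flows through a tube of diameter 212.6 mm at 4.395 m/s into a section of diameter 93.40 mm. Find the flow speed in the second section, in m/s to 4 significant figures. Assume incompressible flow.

By continuity, v₂ = v₁·A₁/A₂ = 4.395·(355.0/68.51) = 22.77 m/s.

v₂ ≈ 22.77 m/s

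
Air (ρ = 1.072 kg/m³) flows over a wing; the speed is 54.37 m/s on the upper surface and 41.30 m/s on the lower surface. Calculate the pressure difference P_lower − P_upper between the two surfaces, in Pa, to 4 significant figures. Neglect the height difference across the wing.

ΔP ≈ 670.2 Pa

The pressure is lower where the speed is higher: ΔP = ½ρ(v_up² − v_low²).
ΔP = ½·1.072·(54.37² − 41.30²) = 670.2 Pa.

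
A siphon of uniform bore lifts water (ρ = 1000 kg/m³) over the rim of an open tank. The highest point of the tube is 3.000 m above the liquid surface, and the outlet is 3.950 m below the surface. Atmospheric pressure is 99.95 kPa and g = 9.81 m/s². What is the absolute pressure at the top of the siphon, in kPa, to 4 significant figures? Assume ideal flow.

From the surface to the outlet (both open to atmosphere, surface at rest): v = √(2g·h_out) = √(2·9.81·3.950) = 8.803 m/s.
With constant cross-section the crest speed equals v; applying Bernoulli from the surface up to the crest, P_top = P_atm − ½ρv² − ρg·h_top.
P_top = 99950 − ½·1000·8.803² − 1000·9.81·3.000 = 31770 Pa.

P_top ≈ 31.77 kPa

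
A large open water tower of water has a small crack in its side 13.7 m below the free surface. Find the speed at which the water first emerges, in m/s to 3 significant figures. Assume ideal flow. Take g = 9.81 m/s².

v ≈ 16.4 m/s

Bernoulli from surface to hole (P equal, v_surface ≈ 0): v = √(2gh) = √(2×9.81×13.7) = 16.4 m/s.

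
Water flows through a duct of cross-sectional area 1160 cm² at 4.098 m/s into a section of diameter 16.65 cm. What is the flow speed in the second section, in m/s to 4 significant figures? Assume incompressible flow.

By continuity, v₂ = v₁·A₁/A₂ = 4.098·(1160/217.7) = 21.83 m/s.

v₂ = 21.83 m/s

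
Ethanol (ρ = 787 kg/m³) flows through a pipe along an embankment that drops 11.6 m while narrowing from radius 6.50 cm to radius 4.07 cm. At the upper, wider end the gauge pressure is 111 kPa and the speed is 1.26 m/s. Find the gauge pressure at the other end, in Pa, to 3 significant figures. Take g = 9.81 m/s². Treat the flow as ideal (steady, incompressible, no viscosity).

P₂ = 197000 Pa

Mass conservation (A₁v₁ = A₂v₂) gives v₂ = 1.26 × 133/52.0 = 3.21 m/s.
Applying Bernoulli between the two ends and solving for P₂: P₂ = P₁ + ½ρ(v₁² − v₂²) − ρgΔh.
P₂ = 111000 + ½·787·(1.26² − 3.21²) − 787·9.81·(−11.6) = 111000 + (-3440) − (-89600) = 197000 Pa.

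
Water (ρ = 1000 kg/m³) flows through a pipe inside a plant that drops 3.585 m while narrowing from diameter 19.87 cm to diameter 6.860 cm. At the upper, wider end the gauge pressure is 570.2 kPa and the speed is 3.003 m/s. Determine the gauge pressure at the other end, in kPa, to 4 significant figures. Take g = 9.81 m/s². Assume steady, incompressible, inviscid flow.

The volume flow rate is constant, so v₂ = (A₁/A₂)v₁ = (310.1/36.96)·3.003 = 25.19 m/s.
Applying Bernoulli between the two ends and solving for P₂: P₂ = P₁ + ½ρ(v₁² − v₂²) − ρgΔh.
P₂ = 570200 + ½·1000·(3.003² − 25.19²) − 1000·9.81·(−3.585) = 570200 + (-312900) − (-35170) = 292500 Pa.

P₂ ≈ 292.5 kPa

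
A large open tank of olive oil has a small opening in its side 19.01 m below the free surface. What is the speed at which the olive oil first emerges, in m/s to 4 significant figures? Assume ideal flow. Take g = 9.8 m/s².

v = 19.30 m/s

With the surface at rest and both surface and jet at atmospheric pressure, Bernoulli gives ρg h = ½ρv², so v = √(2gh) = √(2·9.8·19.01) = 19.30 m/s.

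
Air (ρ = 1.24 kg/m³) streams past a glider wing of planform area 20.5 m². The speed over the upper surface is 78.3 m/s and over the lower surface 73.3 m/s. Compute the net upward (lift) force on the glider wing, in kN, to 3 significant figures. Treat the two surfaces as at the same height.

The faster flow above has the lower pressure; Bernoulli (same height) gives ΔP = ½ρ(v_up² − v_low²).
ΔP = ½·1.24·(78.3² − 73.3²) = 470 Pa.
Lift = ΔP · A = 470 × 20.5 = 9630 N.

F = 9.63 kN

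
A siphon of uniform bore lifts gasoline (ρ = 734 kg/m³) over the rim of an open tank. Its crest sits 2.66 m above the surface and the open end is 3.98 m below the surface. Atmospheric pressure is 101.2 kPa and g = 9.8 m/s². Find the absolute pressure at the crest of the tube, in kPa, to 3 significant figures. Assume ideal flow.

The outlet speed comes from Torricelli: v = √(2g·3.98) = 8.83 m/s.
Continuity keeps v the same throughout the tube; from surface to crest, P_atm + 0 = P_top + ½ρv² + ρg·h_top.
P_top = 101200 − ½·734·8.83² − 734·9.8·2.66 = 53400 Pa.

P_top ≈ 53.4 kPa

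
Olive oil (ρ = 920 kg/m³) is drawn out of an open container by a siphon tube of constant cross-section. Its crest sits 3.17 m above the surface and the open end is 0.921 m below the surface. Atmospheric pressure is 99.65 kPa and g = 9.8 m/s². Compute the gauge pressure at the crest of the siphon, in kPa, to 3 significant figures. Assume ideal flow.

Bernoulli surface→outlet gives ½v² = g·h_out, so v = √(2·9.8·0.921) = 4.25 m/s.
The bore is uniform, so the speed at the crest is the same v. Bernoulli surface→crest: P_atm = P_top + ½ρv² + ρg·h_top.
P_top = 99650 − ½·920·4.25² − 920·9.8·3.17 = 62800 Pa. So P_gauge = P_top − P_atm = -36900 Pa.

P_gauge ≈ -36.9 kPa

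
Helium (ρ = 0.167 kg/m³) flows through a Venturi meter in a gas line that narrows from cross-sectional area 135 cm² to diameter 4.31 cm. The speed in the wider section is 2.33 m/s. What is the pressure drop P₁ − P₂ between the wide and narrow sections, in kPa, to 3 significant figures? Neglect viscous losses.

By continuity, v₂ = v₁·A₁/A₂ = 2.33·(135/14.6) = 21.6 m/s.
With no height change, Bernoulli's equation is P₁ + ½ρv₁² = P₂ + ½ρv₂².
P₁ − P₂ = ½·0.167·(21.6² − 2.33²) = ½·0.167·459 = 38.4 Pa.

ΔP = 0.0384 kPa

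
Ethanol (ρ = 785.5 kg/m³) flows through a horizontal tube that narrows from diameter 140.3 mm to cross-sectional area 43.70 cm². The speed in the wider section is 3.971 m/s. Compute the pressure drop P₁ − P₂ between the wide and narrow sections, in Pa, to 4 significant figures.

The volume flow rate is constant, so v₂ = (A₁/A₂)v₁ = (154.6/43.70)·3.971 = 14.05 m/s.
Bernoulli (h₁ = h₂): P₁ − P₂ = ½ρ(v₂² − v₁²).
P₁ − P₂ = ½·785.5·(14.05² − 3.971²) = ½·785.5·181.6 = 71320 Pa.

ΔP ≈ 71320 Pa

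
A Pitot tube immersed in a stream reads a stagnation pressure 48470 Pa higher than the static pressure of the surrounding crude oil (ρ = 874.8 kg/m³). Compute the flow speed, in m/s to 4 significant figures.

The dynamic pressure equals the rise in static pressure at the stagnation point: ΔP = ½ρv².
v = √(2ΔP/ρ) = √(2·48470/874.8) = 10.53 m/s.

v ≈ 10.53 m/s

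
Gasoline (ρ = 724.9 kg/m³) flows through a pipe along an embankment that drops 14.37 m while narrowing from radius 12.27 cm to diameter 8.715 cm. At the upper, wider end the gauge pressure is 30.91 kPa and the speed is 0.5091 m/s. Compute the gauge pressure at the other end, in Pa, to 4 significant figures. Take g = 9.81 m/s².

P₂ ≈ 127300 Pa

Continuity gives A₁v₁ = A₂v₂, so v₂ = (473.0 cm²)/(59.65 cm²) × 0.5091 m/s = 4.037 m/s.
Applying Bernoulli between the two ends and solving for P₂: P₂ = P₁ + ½ρ(v₁² − v₂²) − ρgΔh.
P₂ = 30910 + ½·724.9·(0.5091² − 4.037²) − 724.9·9.81·(−14.37) = 30910 + (-5812) − (-102200) = 127300 Pa.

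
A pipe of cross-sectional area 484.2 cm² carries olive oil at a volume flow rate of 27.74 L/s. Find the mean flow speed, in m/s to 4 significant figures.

0.5729 m/s

Q = 27.74 L/s = 0.02774 m³/s.
v = Q/A = 0.02774 / 0.04842 = 0.5729 m/s.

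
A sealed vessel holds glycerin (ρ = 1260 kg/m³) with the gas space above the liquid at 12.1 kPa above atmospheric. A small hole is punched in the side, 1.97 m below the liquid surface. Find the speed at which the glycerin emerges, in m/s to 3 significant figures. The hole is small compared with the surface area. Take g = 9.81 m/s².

Take point 1 at the surface (v₁ ≈ 0) and point 2 at the hole (at atmospheric pressure). Bernoulli: P₁ + ρg h = P_atm + ½ρv₂².
With P₁ − P_atm = 12100 Pa, v₂ = √(2gh + 2ΔP/ρ) = √(2·9.81·1.97 + 2·12100/1260) = 7.61 m/s.

v ≈ 7.61 m/s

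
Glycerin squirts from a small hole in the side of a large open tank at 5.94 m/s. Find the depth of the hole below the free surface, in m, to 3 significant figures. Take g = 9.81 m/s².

Torricelli: v = √(2gh), so h = v²/(2g).
h = 5.94²/(2·9.81) = 35.3/19.62 = 1.80 m.

1.80 m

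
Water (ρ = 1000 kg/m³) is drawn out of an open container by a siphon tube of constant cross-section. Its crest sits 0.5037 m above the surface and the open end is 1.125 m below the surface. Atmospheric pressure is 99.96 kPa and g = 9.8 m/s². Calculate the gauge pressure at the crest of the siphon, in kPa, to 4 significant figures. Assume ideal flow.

-15.96 kPa

Bernoulli surface→outlet gives ½v² = g·h_out, so v = √(2·9.8·1.125) = 4.696 m/s.
Continuity keeps v the same throughout the tube; from surface to crest, P_atm + 0 = P_top + ½ρv² + ρg·h_top.
P_top = 99960 − ½·1000·4.696² − 1000·9.8·0.5037 = 84000 Pa. So P_gauge = P_top − P_atm = -15960 Pa.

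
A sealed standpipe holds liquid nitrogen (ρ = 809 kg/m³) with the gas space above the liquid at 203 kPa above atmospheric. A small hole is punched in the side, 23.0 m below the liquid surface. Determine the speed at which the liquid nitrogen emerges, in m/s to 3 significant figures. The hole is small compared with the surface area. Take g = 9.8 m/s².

Take point 1 at the surface (v₁ ≈ 0) and point 2 at the hole (at atmospheric pressure). Bernoulli: P₁ + ρg h = P_atm + ½ρv₂².
With P₁ − P_atm = 203000 Pa, v₂ = √(2gh + 2ΔP/ρ) = √(2·9.8·23.0 + 2·203000/809) = 30.9 m/s.

v ≈ 30.9 m/s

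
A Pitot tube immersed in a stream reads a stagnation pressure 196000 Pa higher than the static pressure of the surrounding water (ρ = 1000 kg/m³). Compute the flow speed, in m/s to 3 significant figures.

v = 19.8 m/s

Bernoulli between the free stream and the stagnation point: ½ρv² = P_stag − P_static.
v = √(2ΔP/ρ) = √(2·196000/1000) = 19.8 m/s.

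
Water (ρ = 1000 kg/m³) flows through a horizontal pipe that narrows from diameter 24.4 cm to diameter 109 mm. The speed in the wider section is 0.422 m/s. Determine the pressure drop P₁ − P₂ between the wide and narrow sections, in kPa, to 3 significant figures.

Continuity gives A₁v₁ = A₂v₂, so v₂ = (468 cm²)/(93.3 cm²) × 0.422 m/s = 2.11 m/s.
Bernoulli (h₁ = h₂): P₁ − P₂ = ½ρ(v₂² − v₁²).
P₁ − P₂ = ½·1000·(2.11² − 0.422²) = ½·1000·4.29 = 2150 Pa.

ΔP = 2.15 kPa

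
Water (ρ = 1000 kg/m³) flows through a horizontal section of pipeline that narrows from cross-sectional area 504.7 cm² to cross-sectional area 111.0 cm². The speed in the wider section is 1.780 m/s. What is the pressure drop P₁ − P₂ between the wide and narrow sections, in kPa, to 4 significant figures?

31.17 kPa

The volume flow rate is constant, so v₂ = (A₁/A₂)v₁ = (504.7/111.0)·1.780 = 8.093 m/s.
The pipe is horizontal, so Bernoulli reduces to P₁ + ½ρv₁² = P₂ + ½ρv₂².
P₁ − P₂ = ½·1000·(8.093² − 1.780²) = ½·1000·62.33 = 31170 Pa.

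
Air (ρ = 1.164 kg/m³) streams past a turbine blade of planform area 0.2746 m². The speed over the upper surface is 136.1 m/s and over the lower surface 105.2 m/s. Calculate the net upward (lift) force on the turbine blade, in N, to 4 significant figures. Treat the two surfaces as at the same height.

1192 N

With equal heights on the two surfaces, Bernoulli gives P_lower − P_upper = ½ρ(v_upper² − v_lower²).
ΔP = ½·1.164·(136.1² − 105.2²) = 4339 Pa.
Lift = ΔP · A = 4339 × 0.2746 = 1192 N.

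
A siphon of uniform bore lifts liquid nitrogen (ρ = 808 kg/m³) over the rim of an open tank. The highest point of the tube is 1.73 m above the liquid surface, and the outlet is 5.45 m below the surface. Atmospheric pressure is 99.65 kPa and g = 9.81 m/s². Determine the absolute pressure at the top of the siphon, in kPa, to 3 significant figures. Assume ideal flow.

P_top ≈ 42.7 kPa

The outlet speed comes from Torricelli: v = √(2g·5.45) = 10.3 m/s.
With constant cross-section the crest speed equals v; applying Bernoulli from the surface up to the crest, P_top = P_atm − ½ρv² − ρg·h_top.
P_top = 99650 − ½·808·10.3² − 808·9.81·1.73 = 42700 Pa.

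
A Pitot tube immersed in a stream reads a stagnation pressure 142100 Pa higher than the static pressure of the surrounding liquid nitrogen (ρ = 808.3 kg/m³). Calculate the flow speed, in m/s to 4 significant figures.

Bernoulli between the free stream and the stagnation point: ½ρv² = P_stag − P_static.
v = √(2ΔP/ρ) = √(2·142100/808.3) = 18.75 m/s.

18.75 m/s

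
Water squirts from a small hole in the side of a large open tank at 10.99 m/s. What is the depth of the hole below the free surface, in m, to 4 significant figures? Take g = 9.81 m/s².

h = 6.156 m

Inverting v = √(2gh) gives h = v² / 2g.
h = 10.99²/(2·9.81) = 120.8/19.62 = 6.156 m.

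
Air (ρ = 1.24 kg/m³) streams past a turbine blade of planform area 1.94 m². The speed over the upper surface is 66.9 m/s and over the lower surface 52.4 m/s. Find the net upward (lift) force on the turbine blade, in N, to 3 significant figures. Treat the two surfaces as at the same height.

F = 2080 N

From P + ½ρv² = const at equal height, P_low − P_up = ½ρ(v_up² − v_low²).
ΔP = ½·1.24·(66.9² − 52.4²) = 1070 Pa.
Lift = ΔP · A = 1070 × 1.94 = 2080 N.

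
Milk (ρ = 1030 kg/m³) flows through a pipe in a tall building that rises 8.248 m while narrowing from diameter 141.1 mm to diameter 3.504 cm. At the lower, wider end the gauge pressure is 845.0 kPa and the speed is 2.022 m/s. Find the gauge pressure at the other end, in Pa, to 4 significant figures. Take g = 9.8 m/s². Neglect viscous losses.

P₂ ≈ 210200 Pa

The volume flow rate is constant, so v₂ = (A₁/A₂)v₁ = (156.4/9.643)·2.022 = 32.79 m/s.
Energy conservation along the streamline gives P₂ = P₁ − ½ρ(v₂² − v₁²) − ρg(h₂ − h₁).
P₂ = 845000 + ½·1030·(2.022² − 32.79²) − 1030·9.8·(+8.248) = 845000 + (-551500) − (83260) = 210200 Pa.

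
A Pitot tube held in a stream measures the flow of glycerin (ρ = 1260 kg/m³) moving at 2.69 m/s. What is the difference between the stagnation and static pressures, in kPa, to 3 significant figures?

Bernoulli between the free stream and the stagnation point: ½ρv² = P_stag − P_static.
ΔP = ½·1260·2.69² = 4560 Pa.

ΔP ≈ 4.56 kPa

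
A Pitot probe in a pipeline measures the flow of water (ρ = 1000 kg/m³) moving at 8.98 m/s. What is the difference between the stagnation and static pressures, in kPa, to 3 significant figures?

Bernoulli between the free stream and the stagnation point: ½ρv² = P_stag − P_static.
ΔP = ½·1000·8.98² = 40300 Pa.

ΔP = 40.3 kPa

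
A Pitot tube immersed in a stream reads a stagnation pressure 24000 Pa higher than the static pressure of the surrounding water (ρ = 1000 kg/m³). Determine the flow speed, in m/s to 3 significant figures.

6.93 m/s

At the stagnation point the flow is brought to rest, so Bernoulli gives P_stag − P_static = ½ρv².
v = √(2ΔP/ρ) = √(2·24000/1000) = 6.93 m/s.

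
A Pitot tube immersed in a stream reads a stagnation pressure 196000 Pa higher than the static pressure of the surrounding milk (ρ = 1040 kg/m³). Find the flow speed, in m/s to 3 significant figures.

At the stagnation point the flow is brought to rest, so Bernoulli gives P_stag − P_static = ½ρv².
v = √(2ΔP/ρ) = √(2·196000/1040) = 19.4 m/s.

v = 19.4 m/s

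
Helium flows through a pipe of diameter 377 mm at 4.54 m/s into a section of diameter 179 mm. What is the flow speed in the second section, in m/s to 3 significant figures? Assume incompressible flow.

v₂ = 20.1 m/s

Continuity gives A₁v₁ = A₂v₂, so v₂ = (1120 cm²)/(252 cm²) × 4.54 m/s = 20.1 m/s.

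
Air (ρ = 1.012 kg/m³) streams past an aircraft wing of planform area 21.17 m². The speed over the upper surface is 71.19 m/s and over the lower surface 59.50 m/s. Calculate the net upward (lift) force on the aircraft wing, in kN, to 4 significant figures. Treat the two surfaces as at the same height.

16.37 kN

With equal heights on the two surfaces, Bernoulli gives P_lower − P_upper = ½ρ(v_upper² − v_lower²).
ΔP = ½·1.012·(71.19² − 59.50²) = 773.0 Pa.
Lift = ΔP · A = 773.0 × 21.17 = 16370 N.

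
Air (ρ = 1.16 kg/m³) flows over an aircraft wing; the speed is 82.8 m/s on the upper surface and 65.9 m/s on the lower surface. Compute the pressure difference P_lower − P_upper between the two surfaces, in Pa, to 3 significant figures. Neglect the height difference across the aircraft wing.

The pressure is lower where the speed is higher: ΔP = ½ρ(v_up² − v_low²).
ΔP = ½·1.16·(82.8² − 65.9²) = 1460 Pa.

ΔP = 1460 Pa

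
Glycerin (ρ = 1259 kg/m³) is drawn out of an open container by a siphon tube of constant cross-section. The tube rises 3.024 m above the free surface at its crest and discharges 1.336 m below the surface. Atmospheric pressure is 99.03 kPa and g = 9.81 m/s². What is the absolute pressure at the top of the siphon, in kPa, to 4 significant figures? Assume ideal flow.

Bernoulli surface→outlet gives ½v² = g·h_out, so v = √(2·9.81·1.336) = 5.120 m/s.
With constant cross-section the crest speed equals v; applying Bernoulli from the surface up to the crest, P_top = P_atm − ½ρv² − ρg·h_top.
P_top = 99030 − ½·1259·5.120² − 1259·9.81·3.024 = 45180 Pa.

45.18 kPa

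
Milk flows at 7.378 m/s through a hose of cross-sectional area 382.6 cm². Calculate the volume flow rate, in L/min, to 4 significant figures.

Q = A·v = 0.03826 m² × 7.378 m/s = 0.2823 m³/s.
Converting: 0.2823 m³/s × 60000 = 16940 L/min.

Q ≈ 16940 L/min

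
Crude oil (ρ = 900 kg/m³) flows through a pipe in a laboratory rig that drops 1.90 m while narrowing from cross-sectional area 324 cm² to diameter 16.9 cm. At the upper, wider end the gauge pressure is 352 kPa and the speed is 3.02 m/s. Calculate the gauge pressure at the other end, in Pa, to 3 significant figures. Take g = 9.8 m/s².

P₂ = 364000 Pa

Continuity gives A₁v₁ = A₂v₂, so v₂ = (324 cm²)/(224 cm²) × 3.02 m/s = 4.36 m/s.
Applying Bernoulli between the two ends and solving for P₂: P₂ = P₁ + ½ρ(v₁² − v₂²) − ρgΔh.
P₂ = 352000 + ½·900·(3.02² − 4.36²) − 900·9.8·(−1.90) = 352000 + (-4460) − (-16800) = 364000 Pa.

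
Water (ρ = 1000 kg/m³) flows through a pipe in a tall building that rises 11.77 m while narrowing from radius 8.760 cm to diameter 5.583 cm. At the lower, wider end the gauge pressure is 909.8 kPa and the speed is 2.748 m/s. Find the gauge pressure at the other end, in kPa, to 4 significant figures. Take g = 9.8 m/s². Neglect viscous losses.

432.1 kPa

Mass conservation (A₁v₁ = A₂v₂) gives v₂ = 2.748 × 241.1/24.48 = 27.06 m/s.
Bernoulli: P₁ + ½ρv₁² + ρg h₁ = P₂ + ½ρv₂² + ρg h₂, so P₂ = P₁ + ½ρ(v₁² − v₂²) − ρg(h₂ − h₁).
P₂ = 909800 + ½·1000·(2.748² − 27.06²) − 1000·9.8·(+11.77) = 909800 + (-362400) − (115300) = 432100 Pa.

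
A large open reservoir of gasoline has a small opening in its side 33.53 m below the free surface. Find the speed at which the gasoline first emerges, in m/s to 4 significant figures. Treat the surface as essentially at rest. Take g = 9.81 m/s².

25.65 m/s

Bernoulli from surface to hole (P equal, v_surface ≈ 0): v = √(2gh) = √(2×9.81×33.53) = 25.65 m/s.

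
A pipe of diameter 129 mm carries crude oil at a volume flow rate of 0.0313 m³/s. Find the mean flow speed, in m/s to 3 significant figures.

v = 2.39 m/s

Q = 0.0313 m³/s = 0.0313 m³/s.
v = Q/A = 0.0313 / 0.0131 = 2.39 m/s.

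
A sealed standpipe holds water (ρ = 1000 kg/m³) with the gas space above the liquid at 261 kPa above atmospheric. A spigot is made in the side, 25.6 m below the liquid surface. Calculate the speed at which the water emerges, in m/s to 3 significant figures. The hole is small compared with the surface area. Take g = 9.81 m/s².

v ≈ 32.0 m/s

Take point 1 at the surface (v₁ ≈ 0) and point 2 at the hole (at atmospheric pressure). Bernoulli: P₁ + ρg h = P_atm + ½ρv₂².
With P₁ − P_atm = 261000 Pa, v₂ = √(2gh + 2ΔP/ρ) = √(2·9.81·25.6 + 2·261000/1000) = 32.0 m/s.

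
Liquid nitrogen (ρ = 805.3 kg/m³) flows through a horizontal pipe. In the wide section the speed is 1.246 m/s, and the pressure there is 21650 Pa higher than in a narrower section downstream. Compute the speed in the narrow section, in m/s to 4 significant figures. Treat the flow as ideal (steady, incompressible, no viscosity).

v₂ ≈ 7.438 m/s

Along the level pipe P + ½ρv² is conserved, hence v₂² = v₁² + 2(P₁ − P₂)/ρ.
v₂ = √(1.246² + 2·21650/805.3) = √(1.553 + 53.77) = 7.438 m/s.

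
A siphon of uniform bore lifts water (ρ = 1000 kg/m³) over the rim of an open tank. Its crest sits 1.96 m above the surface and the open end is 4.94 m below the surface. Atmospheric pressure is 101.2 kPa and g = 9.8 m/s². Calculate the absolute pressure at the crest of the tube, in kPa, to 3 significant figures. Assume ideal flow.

P_top ≈ 33.6 kPa

The outlet speed comes from Torricelli: v = √(2g·4.94) = 9.84 m/s.
The bore is uniform, so the speed at the crest is the same v. Bernoulli surface→crest: P_atm = P_top + ½ρv² + ρg·h_top.
P_top = 101200 − ½·1000·9.84² − 1000·9.8·1.96 = 33600 Pa.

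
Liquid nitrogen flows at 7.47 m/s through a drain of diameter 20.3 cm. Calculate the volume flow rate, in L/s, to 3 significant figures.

242 L/s

Q = A·v = 0.0324 m² × 7.47 m/s = 0.242 m³/s.
Converting: 0.242 m³/s × 1000 = 242 L/s.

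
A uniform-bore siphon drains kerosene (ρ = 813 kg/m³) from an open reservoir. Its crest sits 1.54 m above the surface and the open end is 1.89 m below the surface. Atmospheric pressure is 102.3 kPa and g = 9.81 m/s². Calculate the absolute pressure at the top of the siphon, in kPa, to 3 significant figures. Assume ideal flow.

The outlet speed comes from Torricelli: v = √(2g·1.89) = 6.09 m/s.
Continuity keeps v the same throughout the tube; from surface to crest, P_atm + 0 = P_top + ½ρv² + ρg·h_top.
P_top = 102300 − ½·813·6.09² − 813·9.81·1.54 = 74900 Pa.

P_top = 74.9 kPa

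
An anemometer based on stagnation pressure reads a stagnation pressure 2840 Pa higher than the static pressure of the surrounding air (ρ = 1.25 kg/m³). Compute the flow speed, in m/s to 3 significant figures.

Bernoulli between the free stream and the stagnation point: ½ρv² = P_stag − P_static.
v = √(2ΔP/ρ) = √(2·2840/1.25) = 67.4 m/s.

v ≈ 67.4 m/s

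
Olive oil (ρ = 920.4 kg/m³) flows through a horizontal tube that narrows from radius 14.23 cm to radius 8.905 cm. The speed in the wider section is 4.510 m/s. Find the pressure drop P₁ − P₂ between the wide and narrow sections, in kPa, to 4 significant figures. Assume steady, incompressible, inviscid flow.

ΔP ≈ 51.68 kPa

Mass conservation (A₁v₁ = A₂v₂) gives v₂ = 4.510 × 636.2/249.1 = 11.52 m/s.
Bernoulli (h₁ = h₂): P₁ − P₂ = ½ρ(v₂² − v₁²).
P₁ − P₂ = ½·920.4·(11.52² − 4.510²) = ½·920.4·112.3 = 51680 Pa.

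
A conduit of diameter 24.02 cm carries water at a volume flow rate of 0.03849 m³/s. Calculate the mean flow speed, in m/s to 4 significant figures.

v = 0.8494 m/s

Q = 0.03849 m³/s = 0.03849 m³/s.
v = Q/A = 0.03849 / 0.04531 = 0.8494 m/s.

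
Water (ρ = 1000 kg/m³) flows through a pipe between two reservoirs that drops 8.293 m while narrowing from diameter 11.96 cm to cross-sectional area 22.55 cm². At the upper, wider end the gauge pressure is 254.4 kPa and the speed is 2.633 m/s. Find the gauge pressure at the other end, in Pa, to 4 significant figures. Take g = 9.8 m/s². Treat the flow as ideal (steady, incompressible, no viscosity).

Continuity gives A₁v₁ = A₂v₂, so v₂ = (112.3 cm²)/(22.55 cm²) × 2.633 m/s = 13.12 m/s.
Applying Bernoulli between the two ends and solving for P₂: P₂ = P₁ + ½ρ(v₁² − v₂²) − ρgΔh.
P₂ = 254400 + ½·1000·(2.633² − 13.12²) − 1000·9.8·(−8.293) = 254400 + (-82570) − (-81270) = 253100 Pa.

P₂ ≈ 253100 Pa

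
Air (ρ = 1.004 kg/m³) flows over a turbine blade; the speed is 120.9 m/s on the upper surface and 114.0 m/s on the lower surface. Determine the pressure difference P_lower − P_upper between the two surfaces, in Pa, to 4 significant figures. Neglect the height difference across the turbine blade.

ΔP = 813.6 Pa

The pressure is lower where the speed is higher: ΔP = ½ρ(v_up² − v_low²).
ΔP = ½·1.004·(120.9² − 114.0²) = 813.6 Pa.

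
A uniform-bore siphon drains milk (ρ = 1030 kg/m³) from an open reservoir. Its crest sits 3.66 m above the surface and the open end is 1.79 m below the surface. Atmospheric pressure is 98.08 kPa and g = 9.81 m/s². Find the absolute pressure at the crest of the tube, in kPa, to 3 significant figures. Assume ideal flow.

Bernoulli surface→outlet gives ½v² = g·h_out, so v = √(2·9.81·1.79) = 5.93 m/s.
The bore is uniform, so the speed at the crest is the same v. Bernoulli surface→crest: P_atm = P_top + ½ρv² + ρg·h_top.
P_top = 98080 − ½·1030·5.93² − 1030·9.81·3.66 = 43000 Pa.

P_top ≈ 43.0 kPa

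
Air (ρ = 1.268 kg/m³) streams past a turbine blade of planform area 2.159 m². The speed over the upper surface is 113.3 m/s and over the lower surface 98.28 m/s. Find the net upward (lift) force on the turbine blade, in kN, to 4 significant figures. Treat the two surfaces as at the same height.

With equal heights on the two surfaces, Bernoulli gives P_lower − P_upper = ½ρ(v_upper² − v_lower²).
ΔP = ½·1.268·(113.3² − 98.28²) = 2015 Pa.
Lift = ΔP · A = 2015 × 2.159 = 4350 N.

F = 4.350 kN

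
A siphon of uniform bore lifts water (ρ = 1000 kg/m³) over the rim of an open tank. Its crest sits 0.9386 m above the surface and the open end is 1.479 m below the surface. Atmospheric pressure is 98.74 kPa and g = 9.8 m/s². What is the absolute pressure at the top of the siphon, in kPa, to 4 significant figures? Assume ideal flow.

The outlet speed comes from Torricelli: v = √(2g·1.479) = 5.384 m/s.
The bore is uniform, so the speed at the crest is the same v. Bernoulli surface→crest: P_atm = P_top + ½ρv² + ρg·h_top.
P_top = 98740 − ½·1000·5.384² − 1000·9.8·0.9386 = 75050 Pa.

75.05 kPa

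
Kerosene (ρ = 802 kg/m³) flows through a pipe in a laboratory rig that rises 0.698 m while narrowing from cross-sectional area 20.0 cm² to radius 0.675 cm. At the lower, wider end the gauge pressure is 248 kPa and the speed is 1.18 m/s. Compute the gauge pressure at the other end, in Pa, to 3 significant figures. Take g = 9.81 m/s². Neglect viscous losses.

P₂ = 134000 Pa

Continuity gives A₁v₁ = A₂v₂, so v₂ = (20.0 cm²)/(1.43 cm²) × 1.18 m/s = 16.5 m/s.
Bernoulli: P₁ + ½ρv₁² + ρg h₁ = P₂ + ½ρv₂² + ρg h₂, so P₂ = P₁ + ½ρ(v₁² − v₂²) − ρg(h₂ − h₁).
P₂ = 248000 + ½·802·(1.18² − 16.5²) − 802·9.81·(+0.698) = 248000 + (-108000) − (5490) = 134000 Pa.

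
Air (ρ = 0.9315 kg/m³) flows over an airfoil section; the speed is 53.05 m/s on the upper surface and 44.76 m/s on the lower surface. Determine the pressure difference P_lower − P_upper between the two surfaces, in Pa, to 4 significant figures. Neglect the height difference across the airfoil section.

The pressure is lower where the speed is higher: ΔP = ½ρ(v_up² − v_low²).
ΔP = ½·0.9315·(53.05² − 44.76²) = 377.7 Pa.

377.7 Pa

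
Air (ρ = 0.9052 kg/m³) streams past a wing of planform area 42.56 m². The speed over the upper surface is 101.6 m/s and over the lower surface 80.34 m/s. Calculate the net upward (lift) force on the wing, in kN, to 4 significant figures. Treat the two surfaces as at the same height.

F = 74.51 kN

With equal heights on the two surfaces, Bernoulli gives P_lower − P_upper = ½ρ(v_upper² − v_lower²).
ΔP = ½·0.9052·(101.6² − 80.34²) = 1751 Pa.
Lift = ΔP · A = 1751 × 42.56 = 74510 N.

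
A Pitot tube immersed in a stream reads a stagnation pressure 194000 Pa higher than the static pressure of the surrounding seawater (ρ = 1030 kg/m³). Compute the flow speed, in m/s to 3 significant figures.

v ≈ 19.4 m/s

At the stagnation point the flow is brought to rest, so Bernoulli gives P_stag − P_static = ½ρv².
v = √(2ΔP/ρ) = √(2·194000/1030) = 19.4 m/s.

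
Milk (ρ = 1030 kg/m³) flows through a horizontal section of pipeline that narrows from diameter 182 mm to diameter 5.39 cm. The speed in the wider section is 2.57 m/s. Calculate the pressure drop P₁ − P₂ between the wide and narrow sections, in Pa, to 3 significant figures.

The volume flow rate is constant, so v₂ = (A₁/A₂)v₁ = (260/22.8)·2.57 = 29.3 m/s.
Along the horizontal streamline, P + ½ρv² is constant.
P₁ − P₂ = ½·1030·(29.3² − 2.57²) = ½·1030·852 = 439000 Pa.

439000 Pa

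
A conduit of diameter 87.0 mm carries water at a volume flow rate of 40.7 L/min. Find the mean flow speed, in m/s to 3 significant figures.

0.114 m/s

Q = 40.7 L/min = 0.000678 m³/s.
v = Q/A = 0.000678 / 0.00594 = 0.114 m/s.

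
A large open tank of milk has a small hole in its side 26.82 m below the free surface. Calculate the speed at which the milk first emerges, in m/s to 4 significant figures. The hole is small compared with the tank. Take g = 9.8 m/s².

The surface is effectively still and both ends are open, so ½v² = gh and v = √(2·9.8·26.82) = 22.93 m/s.

v ≈ 22.93 m/s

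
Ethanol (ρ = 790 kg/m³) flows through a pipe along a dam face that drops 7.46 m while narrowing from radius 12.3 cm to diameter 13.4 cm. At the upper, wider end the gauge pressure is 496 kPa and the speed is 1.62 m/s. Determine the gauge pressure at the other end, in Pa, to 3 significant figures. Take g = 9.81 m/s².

By continuity, v₂ = v₁·A₁/A₂ = 1.62·(475/141) = 5.46 m/s.
Energy conservation along the streamline gives P₂ = P₁ − ½ρ(v₂² − v₁²) − ρg(h₂ − h₁).
P₂ = 496000 + ½·790·(1.62² − 5.46²) − 790·9.81·(−7.46) = 496000 + (-10700) − (-57800) = 543000 Pa.

P₂ ≈ 543000 Pa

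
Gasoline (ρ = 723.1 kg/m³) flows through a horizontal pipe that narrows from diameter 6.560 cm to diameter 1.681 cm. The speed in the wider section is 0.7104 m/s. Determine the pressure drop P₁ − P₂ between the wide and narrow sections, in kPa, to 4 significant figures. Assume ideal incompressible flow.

ΔP ≈ 42.13 kPa

The volume flow rate is constant, so v₂ = (A₁/A₂)v₁ = (33.80/2.219)·0.7104 = 10.82 m/s.
Along the horizontal streamline, P + ½ρv² is constant.
P₁ − P₂ = ½·723.1·(10.82² − 0.7104²) = ½·723.1·116.5 = 42130 Pa.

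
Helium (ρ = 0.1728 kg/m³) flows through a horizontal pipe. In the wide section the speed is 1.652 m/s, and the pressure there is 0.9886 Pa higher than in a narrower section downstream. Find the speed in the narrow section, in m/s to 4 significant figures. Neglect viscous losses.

v₂ ≈ 3.764 m/s

Horizontal Bernoulli: P₁ + ½ρv₁² = P₂ + ½ρv₂², so v₂² = v₁² + 2(P₁ − P₂)/ρ.
v₂ = √(1.652² + 2·0.9886/0.1728) = √(2.729 + 11.44) = 3.764 m/s.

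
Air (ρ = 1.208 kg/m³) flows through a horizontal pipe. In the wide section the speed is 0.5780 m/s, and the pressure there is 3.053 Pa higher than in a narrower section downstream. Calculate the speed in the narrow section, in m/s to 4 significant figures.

v₂ = 2.321 m/s

Horizontal Bernoulli: P₁ + ½ρv₁² = P₂ + ½ρv₂², so v₂² = v₁² + 2(P₁ − P₂)/ρ.
v₂ = √(0.5780² + 2·3.053/1.208) = √(0.3341 + 5.055) = 2.321 m/s.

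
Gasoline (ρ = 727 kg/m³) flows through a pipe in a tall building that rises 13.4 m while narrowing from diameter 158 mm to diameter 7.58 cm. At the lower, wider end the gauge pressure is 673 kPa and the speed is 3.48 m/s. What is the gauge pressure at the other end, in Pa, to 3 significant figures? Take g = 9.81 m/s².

Mass conservation (A₁v₁ = A₂v₂) gives v₂ = 3.48 × 196/45.1 = 15.1 m/s.
Energy conservation along the streamline gives P₂ = P₁ − ½ρ(v₂² − v₁²) − ρg(h₂ − h₁).
P₂ = 673000 + ½·727·(3.48² − 15.1²) − 727·9.81·(+13.4) = 673000 + (-78700) − (95600) = 499000 Pa.

499000 Pa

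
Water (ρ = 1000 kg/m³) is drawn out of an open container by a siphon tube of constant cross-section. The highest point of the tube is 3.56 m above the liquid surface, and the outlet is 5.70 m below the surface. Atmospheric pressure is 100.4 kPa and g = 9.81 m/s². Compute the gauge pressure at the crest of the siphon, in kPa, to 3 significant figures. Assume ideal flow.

P_gauge = -90.8 kPa

From the surface to the outlet (both open to atmosphere, surface at rest): v = √(2g·h_out) = √(2·9.81·5.70) = 10.6 m/s.
Continuity keeps v the same throughout the tube; from surface to crest, P_atm + 0 = P_top + ½ρv² + ρg·h_top.
P_top = 100400 − ½·1000·10.6² − 1000·9.81·3.56 = 9560 Pa. So P_gauge = P_top − P_atm = -90800 Pa.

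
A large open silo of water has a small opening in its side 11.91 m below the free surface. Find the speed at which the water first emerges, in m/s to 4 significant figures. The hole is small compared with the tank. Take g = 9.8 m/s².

v = 15.28 m/s

The surface is effectively still and both ends are open, so ½v² = gh and v = √(2·9.8·11.91) = 15.28 m/s.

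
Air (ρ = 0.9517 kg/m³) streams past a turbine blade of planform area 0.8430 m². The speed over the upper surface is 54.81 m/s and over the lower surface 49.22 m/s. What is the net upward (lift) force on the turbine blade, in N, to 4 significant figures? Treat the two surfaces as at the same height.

233.3 N

With equal heights on the two surfaces, Bernoulli gives P_lower − P_upper = ½ρ(v_upper² − v_lower²).
ΔP = ½·0.9517·(54.81² − 49.22²) = 276.7 Pa.
Lift = ΔP · A = 276.7 × 0.8430 = 233.3 N.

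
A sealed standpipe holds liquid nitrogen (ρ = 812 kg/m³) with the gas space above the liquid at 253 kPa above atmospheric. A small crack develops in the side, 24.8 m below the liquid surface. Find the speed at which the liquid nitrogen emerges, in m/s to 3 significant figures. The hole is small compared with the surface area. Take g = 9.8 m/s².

v ≈ 33.3 m/s

Take point 1 at the surface (v₁ ≈ 0) and point 2 at the hole (at atmospheric pressure). Bernoulli: P₁ + ρg h = P_atm + ½ρv₂².
With P₁ − P_atm = 253000 Pa, v₂ = √(2gh + 2ΔP/ρ) = √(2·9.8·24.8 + 2·253000/812) = 33.3 m/s.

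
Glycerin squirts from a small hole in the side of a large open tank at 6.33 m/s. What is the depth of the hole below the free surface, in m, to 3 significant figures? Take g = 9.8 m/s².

h = 2.04 m

Inverting v = √(2gh) gives h = v² / 2g.
h = 6.33²/(2·9.8) = 40.1/19.60 = 2.04 m.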